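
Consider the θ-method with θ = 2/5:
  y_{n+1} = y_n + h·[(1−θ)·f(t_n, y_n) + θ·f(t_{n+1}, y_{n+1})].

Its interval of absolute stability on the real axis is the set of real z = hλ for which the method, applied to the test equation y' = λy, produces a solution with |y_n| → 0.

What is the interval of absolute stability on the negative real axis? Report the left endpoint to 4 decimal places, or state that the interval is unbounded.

With y'=λy (z=hλ):
  y_{n+1} = y_n + z·[3/5·y_n + 2/5·y_{n+1}] ⇒ (1 − 2/5z)y_{n+1} = (1 + 3/5z)y_n
  ⇒ R(z) = (1 + 3/5z)/(1 − 2/5z).

Boundary: |R(x)|=1, x<0.
x=-0.4: |R|=0.6552
R=−1: 1+3/5x = −1+2/5x ⇒ -1/5x=2 ⇒ x=2/(-1/5)=-10.0000
Confirm numerically:
  x=-9.446: |R|=0.97681 <1
  x=-8.504: |R|=0.93202 <1
  x=-7.260: |R|=0.85963 <1
  x=-7.239: |R|=0.85825 <1
  x=-10.145: |R|=1.00573 >1
  x=-10.139: |R|=1.00550 >1
  x=-10.077: |R|=1.00306 >1
Interval (-10.0000, 0).

z∈(-10.0000,0).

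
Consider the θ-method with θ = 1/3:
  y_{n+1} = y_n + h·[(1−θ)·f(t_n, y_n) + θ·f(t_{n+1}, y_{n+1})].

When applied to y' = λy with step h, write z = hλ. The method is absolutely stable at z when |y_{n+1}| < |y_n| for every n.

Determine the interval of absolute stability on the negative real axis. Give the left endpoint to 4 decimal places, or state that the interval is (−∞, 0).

(-6.0000, 0).

With y'=λy (z=hλ):
  y_{n+1} = y_n + z·[2/3·y_n + 1/3·y_{n+1}] ⇒ (1 − 1/3z)y_{n+1} = (1 + 2/3z)y_n
  ⇒ R(z) = (1 + 2/3z)/(1 − 1/3z).

Find x<0 with |R(x)|<1.
x=-1.46: |R|=0.0179
R=−1: 1+2/3x = −1+1/3x ⇒ -1/3x=2 ⇒ x=2/(-1/3)=-6.0000
Confirm numerically:
  x=-4.570: |R|=0.81110 <1
  x=-3.979: |R|=0.71042 <1
  x=-2.693: |R|=0.41911 <1
  x=-6.330: |R|=1.03537 >1
  x=-6.162: |R|=1.01768 >1
So |R|<1 on (-6.0000, 0).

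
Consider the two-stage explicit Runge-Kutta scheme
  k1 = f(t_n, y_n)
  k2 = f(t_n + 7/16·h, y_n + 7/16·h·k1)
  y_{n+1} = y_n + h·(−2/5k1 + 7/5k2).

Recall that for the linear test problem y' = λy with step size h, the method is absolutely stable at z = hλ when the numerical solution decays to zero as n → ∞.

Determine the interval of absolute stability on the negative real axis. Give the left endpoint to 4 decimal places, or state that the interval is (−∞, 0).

z∈(-1.6327,0).

On y'=λy, z=hλ:
  k1=λy_n ⇒ h·k1=z·y_n;  k2=λ(1+7/16z)y_n ⇒ h·k2=z(1+7/16z)y_n
  y_{n+1}/y_n = 1 − 2/5z + 7/5z(1+7/16z) = 1 + z + 49/80z²
  R(z) = 1 + z + 49/80z².

Solve |R(x)|<1 on ℝ⁻.
x=-1.77: |R|=1.1489
R=1: x+49/80x²=0 ⇒ x=−80/49=-1.6327; min R=1−1/(4·49/80)=0.5918>−1
Confirm numerically:
  x=-1.580: |R|=0.94905 <1
  x=-1.059: |R|=0.62791 <1
  x=-0.843: |R|=0.59227 <1
  x=-2.163: |R|=1.70262 >1
  x=-1.987: |R|=1.43125 >1
  x=-1.717: |R|=1.08870 >1
So |R|<1 on (-1.6327, 0).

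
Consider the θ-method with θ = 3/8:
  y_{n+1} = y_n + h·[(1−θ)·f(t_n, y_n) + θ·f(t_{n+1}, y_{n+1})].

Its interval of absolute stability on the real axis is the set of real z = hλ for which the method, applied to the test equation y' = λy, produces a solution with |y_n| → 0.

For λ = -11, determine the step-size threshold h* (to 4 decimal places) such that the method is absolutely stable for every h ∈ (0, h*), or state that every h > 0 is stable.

(-8.0000,0); λ=-11 ⇒ h* = (8)/11 = 0.7273.

Set f=λy, z=hλ:
  y_{n+1} = y_n + z·[5/8·y_n + 3/8·y_{n+1}] ⇒ (1 − 3/8z)y_{n+1} = (1 + 5/8z)y_n
  ⇒ R(z) = (1 + 5/8z)/(1 − 3/8z).

Need |R(x)|<1, x<0.
x=-1.29: |R|=0.1306
R=−1: 1+5/8x = −1+3/8x ⇒ -1/4x=2 ⇒ x=2/(-1/4)=-8.0000
Confirm numerically:
  x=-6.112: |R|=0.85662 <1
  x=-5.140: |R|=0.75576 <1
  x=-4.516: |R|=0.67663 <1
  x=-8.407: |R|=1.02450 >1
  x=-8.342: |R|=1.02071 >1
Stable set (-8.0000, 0).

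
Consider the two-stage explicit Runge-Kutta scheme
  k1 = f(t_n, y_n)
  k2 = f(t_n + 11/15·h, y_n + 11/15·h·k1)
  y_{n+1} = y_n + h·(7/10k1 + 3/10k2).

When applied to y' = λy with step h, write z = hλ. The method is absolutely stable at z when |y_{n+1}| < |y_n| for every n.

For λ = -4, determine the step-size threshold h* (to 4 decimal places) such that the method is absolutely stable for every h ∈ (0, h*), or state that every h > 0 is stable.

On y'=λy, z=hλ:
  k1=λy_n ⇒ h·k1=z·y_n;  k2=λ(1+11/15z)y_n ⇒ h·k2=z(1+11/15z)y_n
  y_{n+1}/y_n = 1 + 7/10z + 3/10z(1+11/15z) = 1 + z + 11/50z²
  R(z) = 1 + z + 11/50z².

Boundary: |R(x)|=1, x<0.
x=-0.91: |R|=0.2722
R=1: x+11/50x²=0 ⇒ x=−50/11=-4.5455; min R=1−1/(4·11/50)=-0.1364>−1
Confirm numerically:
  x=-4.425: |R|=0.88274 <1
  x=-3.944: |R|=0.47813 <1
  x=-2.523: |R|=0.12258 <1
  x=-2.112: |R|=0.13068 <1
  x=-4.933: |R|=1.42059 >1
  x=-4.753: |R|=1.21702 >1
So |R|<1 on (-4.5455, 0).

(-4.5455,0); λ=-4 ⇒ h* = (50/11)/4 = 1.1364.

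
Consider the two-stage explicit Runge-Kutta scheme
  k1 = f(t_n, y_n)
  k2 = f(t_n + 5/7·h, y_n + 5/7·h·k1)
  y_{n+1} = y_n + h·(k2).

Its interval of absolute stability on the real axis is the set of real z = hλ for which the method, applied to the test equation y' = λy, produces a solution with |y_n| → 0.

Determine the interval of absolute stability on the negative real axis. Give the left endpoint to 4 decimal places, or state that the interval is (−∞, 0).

z∈(-1.4000,0).

Test eqn y'=λy, z=hλ:
  k1=λy_n ⇒ h·k1=z·y_n;  k2=λ(1+5/7z)y_n ⇒ h·k2=z(1+5/7z)y_n
  y_{n+1}/y_n = 1 + z(1+5/7z) = 1 + z + 5/7z²
  ⇒ R(z) = 1 + z + 5/7z².

Need |R(x)|<1, x<0.
x=-1.01: |R|=0.7186
R=1: x+5/7x²=0 ⇒ x=−7/5=-1.4000; min R=1−1/(4·5/7)=0.6500>−1
Confirm numerically:
  x=-1.326: |R|=0.92991 <1
  x=-1.158: |R|=0.79983 <1
  x=-0.871: |R|=0.67089 <1
  x=-0.763: |R|=0.65284 <1
  x=-1.938: |R|=1.74475 >1
  x=-1.797: |R|=1.50958 >1
  x=-1.759: |R|=1.45106 >1
Stable set (-1.4000, 0).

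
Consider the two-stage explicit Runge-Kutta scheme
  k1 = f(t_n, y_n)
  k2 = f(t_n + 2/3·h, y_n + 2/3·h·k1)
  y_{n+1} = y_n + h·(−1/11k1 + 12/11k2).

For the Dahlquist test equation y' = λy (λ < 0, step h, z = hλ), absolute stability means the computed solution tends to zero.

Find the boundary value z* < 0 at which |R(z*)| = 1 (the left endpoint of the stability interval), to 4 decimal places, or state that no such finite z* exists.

Test eqn y'=λy, z=hλ:
  k1=λy_n ⇒ h·k1=z·y_n;  k2=λ(1+2/3z)y_n ⇒ h·k2=z(1+2/3z)y_n
  y_{n+1}/y_n = 1 − 1/11z + 12/11z(1+2/3z) = 1 + z + 8/11z²
  R(z) = 1 + z + 8/11z².

Boundary: |R(x)|=1, x<0.
x=-1.47: |R|=1.1016
R=1: x+8/11x²=0 ⇒ x=−11/8=-1.3750; min R=1−1/(4·8/11)=0.6562>−1
Confirm numerically:
  x=-1.025: |R|=0.73909 <1
  x=-0.953: |R|=0.70752 <1
  x=-0.897: |R|=0.68817 <1
  x=-0.874: |R|=0.68155 <1
  x=-1.902: |R|=1.72898 >1
  x=-1.780: |R|=1.52429 >1
Interval (-1.3750, 0).

z* = -1.3750.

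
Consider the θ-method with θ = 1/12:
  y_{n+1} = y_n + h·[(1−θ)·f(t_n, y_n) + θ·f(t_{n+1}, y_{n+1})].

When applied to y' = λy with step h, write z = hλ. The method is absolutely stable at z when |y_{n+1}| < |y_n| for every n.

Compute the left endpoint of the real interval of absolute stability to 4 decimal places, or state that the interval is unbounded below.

z* = -2.4000.

Set f=λy, z=hλ:
  y_{n+1} = y_n + z·[11/12·y_n + 1/12·y_{n+1}] ⇒ (1 − 1/12z)y_{n+1} = (1 + 11/12z)y_n
  R(z) = (1 + 11/12z)/(1 − 1/12z).

Solve |R(x)|<1 on ℝ⁻.
x=-0.6: |R|=0.4286
R=−1: 1+11/12x = −1+1/12x ⇒ -5/6x=2 ⇒ x=2/(-5/6)=-2.4000
Confirm numerically:
  x=-1.884: |R|=0.62835 <1
  x=-1.309: |R|=0.18025 <1
  x=-1.183: |R|=0.07684 <1
  x=-1.164: |R|=0.06108 <1
  x=-2.748: |R|=1.23596 >1
  x=-2.532: |R|=1.09083 >1
Interval (-2.4000, 0).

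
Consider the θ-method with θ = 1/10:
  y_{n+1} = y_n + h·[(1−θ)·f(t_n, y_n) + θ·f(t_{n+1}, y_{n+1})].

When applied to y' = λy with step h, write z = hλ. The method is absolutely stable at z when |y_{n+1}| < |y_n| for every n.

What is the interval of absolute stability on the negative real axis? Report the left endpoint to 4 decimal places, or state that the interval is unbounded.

(-2.5000, 0).

Set f=λy, z=hλ:
  y_{n+1} = y_n + z·[9/10·y_n + 1/10·y_{n+1}] ⇒ (1 − 1/10z)y_{n+1} = (1 + 9/10z)y_n
  ⇒ R(z) = (1 + 9/10z)/(1 − 1/10z).

Solve |R(x)|<1 on ℝ⁻.
x=-0.94: |R|=0.1408
R=−1: 1+9/10x = −1+1/10x ⇒ -4/5x=2 ⇒ x=2/(-4/5)=-2.5000
Confirm numerically:
  x=-2.116: |R|=0.74645 <1
  x=-1.539: |R|=0.33374 <1
  x=-1.358: |R|=0.19563 <1
  x=-1.067: |R|=0.03587 <1
  x=-3.040: |R|=1.33129 >1
  x=-2.810: |R|=1.19360 >1
  x=-2.656: |R|=1.09861 >1
So |R|<1 on (-2.5000, 0).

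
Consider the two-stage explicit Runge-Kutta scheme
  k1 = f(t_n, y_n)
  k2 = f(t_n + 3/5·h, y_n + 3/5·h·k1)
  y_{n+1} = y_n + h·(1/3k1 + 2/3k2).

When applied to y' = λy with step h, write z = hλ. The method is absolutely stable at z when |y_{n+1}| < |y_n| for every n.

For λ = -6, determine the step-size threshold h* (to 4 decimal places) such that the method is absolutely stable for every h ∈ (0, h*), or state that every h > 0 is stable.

On y'=λy, z=hλ:
  k1=λy_n ⇒ h·k1=z·y_n;  k2=λ(1+3/5z)y_n ⇒ h·k2=z(1+3/5z)y_n
  y_{n+1}/y_n = 1 + 1/3z + 2/3z(1+3/5z) = 1 + z + 2/5z²
  so R(z) = 1 + z + 2/5z².

Solve |R(x)|<1 on ℝ⁻.
x=-1.46: |R|=0.3926
R=1: x+2/5x²=0 ⇒ x=−5/2=-2.5000; min R=1−1/(4·2/5)=0.3750>−1
Confirm numerically:
  x=-2.472: |R|=0.97231 <1
  x=-1.359: |R|=0.37975 <1
  x=-1.278: |R|=0.37531 <1
  x=-3.084: |R|=1.72042 >1
  x=-2.721: |R|=1.24054 >1
Stable set (-2.5000, 0).

(-2.5000,0); λ=-6 ⇒ h* = (5/2)/6 = 0.4167.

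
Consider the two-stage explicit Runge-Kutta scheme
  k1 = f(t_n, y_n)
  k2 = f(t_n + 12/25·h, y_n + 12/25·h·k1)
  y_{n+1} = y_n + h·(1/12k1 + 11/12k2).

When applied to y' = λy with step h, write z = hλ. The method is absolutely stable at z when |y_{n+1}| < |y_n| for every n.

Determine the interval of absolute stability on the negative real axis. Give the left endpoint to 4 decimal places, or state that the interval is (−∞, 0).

z∈(-2.2727,0).

Test eqn y'=λy, z=hλ:
  k1=λy_n ⇒ h·k1=z·y_n;  k2=λ(1+12/25z)y_n ⇒ h·k2=z(1+12/25z)y_n
  y_{n+1}/y_n = 1 + 1/12z + 11/12z(1+12/25z) = 1 + z + 11/25z²
  ⇒ R(z) = 1 + z + 11/25z².

Boundary: |R(x)|=1, x<0.
x=-1.73: |R|=0.5869
R=1: x+11/25x²=0 ⇒ x=−25/11=-2.2727; min R=1−1/(4·11/25)=0.4318>−1
Confirm numerically:
  x=-1.874: |R|=0.67123 <1
  x=-1.391: |R|=0.46035 <1
  x=-1.211: |R|=0.43427 <1
  x=-2.525: |R|=1.28028 >1
  x=-2.507: |R|=1.25842 >1
  x=-2.385: |R|=1.11782 >1
So |R|<1 on (-2.2727, 0).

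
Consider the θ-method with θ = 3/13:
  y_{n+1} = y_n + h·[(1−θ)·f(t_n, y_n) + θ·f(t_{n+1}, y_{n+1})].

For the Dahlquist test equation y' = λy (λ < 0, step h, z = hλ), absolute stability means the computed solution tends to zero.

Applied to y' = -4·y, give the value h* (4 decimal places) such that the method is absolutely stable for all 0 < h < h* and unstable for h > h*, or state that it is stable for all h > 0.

(-3.7143,0); λ=-4 ⇒ h* = (26/7)/4 = 0.9286.

Test eqn y'=λy, z=hλ:
  y_{n+1} = y_n + z·[10/13·y_n + 3/13·y_{n+1}] ⇒ (1 − 3/13z)y_{n+1} = (1 + 10/13z)y_n
  R(z) = (1 + 10/13z)/(1 − 3/13z).

Solve |R(x)|<1 on ℝ⁻.
x=-1.15: |R|=0.0912
R=−1: 1+10/13x = −1+3/13x ⇒ -7/13x=2 ⇒ x=2/(-7/13)=-3.7143
Confirm numerically:
  x=-3.107: |R|=0.80955 <1
  x=-2.679: |R|=0.65551 <1
  x=-2.254: |R|=0.48274 <1
  x=-1.661: |R|=0.20075 <1
  x=-4.172: |R|=1.12557 >1
  x=-3.898: |R|=1.05208 >1
Interval (-3.7143, 0).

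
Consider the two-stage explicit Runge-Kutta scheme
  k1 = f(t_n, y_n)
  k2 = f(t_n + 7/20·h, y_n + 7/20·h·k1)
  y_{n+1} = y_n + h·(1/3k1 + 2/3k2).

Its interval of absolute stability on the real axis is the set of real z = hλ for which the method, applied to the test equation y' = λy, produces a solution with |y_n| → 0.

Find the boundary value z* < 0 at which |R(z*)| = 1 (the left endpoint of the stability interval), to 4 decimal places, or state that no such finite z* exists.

Test eqn y'=λy, z=hλ:
  k1=λy_n ⇒ h·k1=z·y_n;  k2=λ(1+7/20z)y_n ⇒ h·k2=z(1+7/20z)y_n
  y_{n+1}/y_n = 1 + 1/3z + 2/3z(1+7/20z) = 1 + z + 7/30z²
  so R(z) = 1 + z + 7/30z².

Find x<0 with |R(x)|<1.
x=-0.46: |R|=0.5894
R=1: x+7/30x²=0 ⇒ x=−30/7=-4.2857; min R=1−1/(4·7/30)=-0.0714>−1
Confirm numerically:
  x=-3.439: |R|=0.32057 <1
  x=-2.844: |R|=0.04328 <1
  x=-2.220: |R|=0.07004 <1
  x=-4.576: |R|=1.30995 >1
  x=-4.568: |R|=1.30088 >1
  x=-4.404: |R|=1.12155 >1
So |R|<1 on (-4.2857, 0).

z* = -4.2857.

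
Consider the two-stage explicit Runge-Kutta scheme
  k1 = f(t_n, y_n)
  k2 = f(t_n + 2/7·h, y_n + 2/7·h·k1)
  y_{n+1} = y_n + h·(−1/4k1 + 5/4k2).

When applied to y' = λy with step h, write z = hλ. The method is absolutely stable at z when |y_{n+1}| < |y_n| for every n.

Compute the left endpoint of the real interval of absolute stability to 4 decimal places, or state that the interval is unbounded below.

left endpoint -2.8000.

Test eqn y'=λy, z=hλ:
  k1=λy_n ⇒ h·k1=z·y_n;  k2=λ(1+2/7z)y_n ⇒ h·k2=z(1+2/7z)y_n
  y_{n+1}/y_n = 1 − 1/4z + 5/4z(1+2/7z) = 1 + z + 5/14z²
  Hence R(z) = 1 + z + 5/14z².

Boundary: |R(x)|=1, x<0.
x=-1.58: |R|=0.3116
R=1: x+5/14x²=0 ⇒ x=−14/5=-2.8000; min R=1−1/(4·5/14)=0.3000>−1
Confirm numerically:
  x=-2.676: |R|=0.88149 <1
  x=-2.349: |R|=0.62164 <1
  x=-1.709: |R|=0.33410 <1
  x=-3.297: |R|=1.58522 >1
  x=-3.227: |R|=1.49212 >1
So |R|<1 on (-2.8000, 0).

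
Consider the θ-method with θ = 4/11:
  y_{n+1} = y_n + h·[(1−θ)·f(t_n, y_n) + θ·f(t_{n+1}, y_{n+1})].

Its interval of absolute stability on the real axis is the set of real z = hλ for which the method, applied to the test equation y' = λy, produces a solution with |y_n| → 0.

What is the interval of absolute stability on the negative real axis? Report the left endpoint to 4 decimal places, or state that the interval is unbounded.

Test eqn y'=λy, z=hλ:
  y_{n+1} = y_n + z·[7/11·y_n + 4/11·y_{n+1}] ⇒ (1 − 4/11z)y_{n+1} = (1 + 7/11z)y_n
  ⇒ R(z) = (1 + 7/11z)/(1 − 4/11z).

Find x<0 with |R(x)|<1.
x=-0.81: |R|=0.3743
R=−1: 1+7/11x = −1+4/11x ⇒ -3/11x=2 ⇒ x=2/(-3/11)=-7.3333
Confirm numerically:
  x=-7.281: |R|=0.99609 <1
  x=-3.522: |R|=0.54424 <1
  x=-3.380: |R|=0.51631 <1
  x=-7.723: |R|=1.02791 >1
  x=-7.565: |R|=1.01684 >1
  x=-7.435: |R|=1.00749 >1
Stable set (-7.3333, 0).

z∈(-7.3333,0).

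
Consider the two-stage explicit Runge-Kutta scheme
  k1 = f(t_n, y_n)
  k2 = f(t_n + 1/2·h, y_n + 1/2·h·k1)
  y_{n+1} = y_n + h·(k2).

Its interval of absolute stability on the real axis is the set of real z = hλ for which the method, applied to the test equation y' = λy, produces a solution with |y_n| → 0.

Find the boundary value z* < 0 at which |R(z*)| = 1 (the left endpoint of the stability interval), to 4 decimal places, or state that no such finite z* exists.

Test eqn y'=λy, z=hλ:
  k1=λy_n ⇒ h·k1=z·y_n;  k2=λ(1+1/2z)y_n ⇒ h·k2=z(1+1/2z)y_n
  y_{n+1}/y_n = 1 + z(1+1/2z) = 1 + z + 1/2z²
  so R(z) = 1 + z + 1/2z².

Boundary: |R(x)|=1, x<0.
x=-1.21: |R|=0.5221
R=1: x+1/2x²=0 ⇒ x=−2=-2.0000; min R=1−1/(4·1/2)=0.5000>−1
Confirm numerically:
  x=-1.711: |R|=0.75276 <1
  x=-1.681: |R|=0.73188 <1
  x=-1.595: |R|=0.67701 <1
  x=-1.408: |R|=0.58323 <1
  x=-2.374: |R|=1.44394 >1
  x=-2.128: |R|=1.13619 >1
Interval (-2.0000, 0).

z* = -2.0000.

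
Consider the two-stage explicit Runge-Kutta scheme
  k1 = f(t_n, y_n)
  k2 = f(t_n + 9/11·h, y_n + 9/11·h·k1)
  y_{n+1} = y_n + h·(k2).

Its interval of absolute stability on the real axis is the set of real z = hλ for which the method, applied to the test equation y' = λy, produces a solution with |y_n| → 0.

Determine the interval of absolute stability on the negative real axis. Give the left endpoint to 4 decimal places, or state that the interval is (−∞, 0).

z∈(-1.2222,0).

Test eqn y'=λy, z=hλ:
  k1=λy_n ⇒ h·k1=z·y_n;  k2=λ(1+9/11z)y_n ⇒ h·k2=z(1+9/11z)y_n
  y_{n+1}/y_n = 1 + z(1+9/11z) = 1 + z + 9/11z²
  R(z) = 1 + z + 9/11z².

Solve |R(x)|<1 on ℝ⁻.
x=-0.72: |R|=0.7041
R=1: x+9/11x²=0 ⇒ x=−11/9=-1.2222; min R=1−1/(4·9/11)=0.6944>−1
Confirm numerically:
  x=-1.091: |R|=0.88287 <1
  x=-0.980: |R|=0.80578 <1
  x=-0.892: |R|=0.75900 <1
  x=-1.531: |R|=1.38679 >1
  x=-1.471: |R|=1.29942 >1
Interval (-1.2222, 0).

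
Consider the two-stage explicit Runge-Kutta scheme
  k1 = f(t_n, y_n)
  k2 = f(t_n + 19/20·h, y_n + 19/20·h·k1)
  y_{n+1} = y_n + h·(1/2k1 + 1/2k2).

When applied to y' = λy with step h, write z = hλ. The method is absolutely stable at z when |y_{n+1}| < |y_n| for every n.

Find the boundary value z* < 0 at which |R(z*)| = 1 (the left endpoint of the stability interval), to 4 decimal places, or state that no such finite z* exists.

left endpoint -2.1053.

On y'=λy, z=hλ:
  k1=λy_n ⇒ h·k1=z·y_n;  k2=λ(1+19/20z)y_n ⇒ h·k2=z(1+19/20z)y_n
  y_{n+1}/y_n = 1 + 1/2z + 1/2z(1+19/20z) = 1 + z + 19/40z²
  Hence R(z) = 1 + z + 19/40z².

Need |R(x)|<1, x<0.
x=-0.68: |R|=0.5396
R=1: x+19/40x²=0 ⇒ x=−40/19=-2.1053; min R=1−1/(4·19/40)=0.4737>−1
Confirm numerically:
  x=-1.861: |R|=0.78408 <1
  x=-1.161: |R|=0.47926 <1
  x=-1.025: |R|=0.47405 <1
  x=-2.591: |R|=1.59781 >1
  x=-2.346: |R|=1.26827 >1
  x=-2.128: |R|=1.02298 >1
Stable set (-2.1053, 0).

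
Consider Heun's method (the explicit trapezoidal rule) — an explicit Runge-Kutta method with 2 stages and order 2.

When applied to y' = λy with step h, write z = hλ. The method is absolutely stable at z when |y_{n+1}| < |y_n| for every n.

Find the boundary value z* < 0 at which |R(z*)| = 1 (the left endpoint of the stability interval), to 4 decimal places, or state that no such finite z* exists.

z* = -2.0000.

Test eqn y'=λy, z=hλ:
  order 2, 2-stage ⇒ R(z)=1+z+z^2/2
  (e.g. R(-1.63)=0.69845, |R|=0.69845)

Solve |R(x)|<1 on ℝ⁻.
x=-1.63: |R|=0.6985
|R(-1.97)|=0.9704 |R(-1.96)|=0.9608 |R(-1.64)|=0.7048
Bisect:
  x_lo=-2.7937 |R|=2.1086  x_hi=-0.1389 |R|=0.8707
  mid=-1.46629 |R|=0.60872 →hi
  mid=-2.12998 |R|=1.13843 →lo
  mid=-1.79814 |R|=0.81851 →hi
  mid=-1.96406 |R|=0.96471 →hi
  mid=-2.04702 |R|=1.04813 →lo
  mid=-2.00554 |R|=1.00556 →lo
  mid=-1.98480 |R|=0.98492 →hi
  mid=-1.99517 |R|=0.99518 →hi
  mid=-2.00036 |R|=1.00036 →lo
  mid=-1.99776 |R|=0.99777 →hi
  ...
  [-2.00003,-1.99987] ⇒ x*=-2.0000
Interval (-2.0000, 0).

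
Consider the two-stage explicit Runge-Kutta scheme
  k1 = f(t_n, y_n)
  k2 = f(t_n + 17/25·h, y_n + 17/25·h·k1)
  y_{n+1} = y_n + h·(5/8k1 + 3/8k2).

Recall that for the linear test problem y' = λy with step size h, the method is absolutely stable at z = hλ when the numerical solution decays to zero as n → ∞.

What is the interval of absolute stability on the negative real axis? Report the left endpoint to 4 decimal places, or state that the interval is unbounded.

(-3.9216, 0).

Test eqn y'=λy, z=hλ:
  k1=λy_n ⇒ h·k1=z·y_n;  k2=λ(1+17/25z)y_n ⇒ h·k2=z(1+17/25z)y_n
  y_{n+1}/y_n = 1 + 5/8z + 3/8z(1+17/25z) = 1 + z + 51/200z²
  ⇒ R(z) = 1 + z + 51/200z².

Solve |R(x)|<1 on ℝ⁻.
x=-1.33: |R|=0.1211
R=1: x+51/200x²=0 ⇒ x=−200/51=-3.9216; min R=1−1/(4·51/200)=0.0196>−1
Confirm numerically:
  x=-3.608: |R|=0.71150 <1
  x=-3.558: |R|=0.67014 <1
  x=-2.528: |R|=0.10165 <1
  x=-2.026: |R|=0.02069 <1
  x=-4.332: |R|=1.45339 >1
  x=-4.115: |R|=1.20297 >1
So |R|<1 on (-3.9216, 0).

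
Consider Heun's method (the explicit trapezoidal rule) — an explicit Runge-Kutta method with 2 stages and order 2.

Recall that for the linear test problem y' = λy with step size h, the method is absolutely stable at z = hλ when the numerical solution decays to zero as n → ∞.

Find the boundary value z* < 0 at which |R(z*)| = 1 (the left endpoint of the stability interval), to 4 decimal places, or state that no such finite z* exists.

z* = -2.0000.

Set f=λy, z=hλ:
  order 2, 2-stage ⇒ R(z)=1+z+z^2/2
  (e.g. R(-1.08)=0.50320, |R|=0.50320)

Boundary: |R(x)|=1, x<0.
x=-1.08: |R|=0.5032
|R(-1.74)|=0.7738 |R(-1.61)|=0.6861 |R(-1.53)|=0.6404
Bisect:
  x_lo=-2.3353 |R|=1.3915  x_hi=-0.2075 |R|=0.8140
  mid=-1.27142 |R|=0.53684 →hi
  mid=-1.80337 |R|=0.82271 →hi
  mid=-2.06935 |R|=1.07175 →lo
  mid=-1.93636 |R|=0.93839 →hi
  mid=-2.00286 |R|=1.00286 →lo
  mid=-1.96961 |R|=0.97007 →hi
  mid=-1.98623 |R|=0.98633 →hi
  mid=-1.99454 |R|=0.99456 →hi
  mid=-1.99870 |R|=0.99870 →hi
  mid=-2.00078 |R|=1.00078 →lo
  ...
  [-2.00013,-2.00000] ⇒ x*=-2.0000
So |R|<1 on (-2.0000, 0).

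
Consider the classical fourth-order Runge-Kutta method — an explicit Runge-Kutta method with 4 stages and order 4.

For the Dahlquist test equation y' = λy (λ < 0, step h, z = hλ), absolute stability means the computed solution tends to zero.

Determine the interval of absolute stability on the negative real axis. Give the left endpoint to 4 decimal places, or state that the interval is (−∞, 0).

(-2.7853, 0).

With y'=λy (z=hλ):
  order 4, 4-stage ⇒ R(z)=1+z+z^2/2+z^3/6+z^4/24
  (e.g. R(-0.65)=0.52292, |R|=0.52292)

Solve |R(x)|<1 on ℝ⁻.
x=-0.65: |R|=0.5229
|R(-2.48)|=0.6292 |R(-1.19)|=0.3207 |R(-1.13)|=0.3359
Bisect:
  x_lo=-3.0899 |R|=1.5652  x_hi=-0.1653 |R|=0.8476
  mid=-1.62760 |R|=0.27073 →hi
  mid=-2.35875 |R|=0.52566 →hi
  mid=-2.72433 |R|=0.91191 →hi
  mid=-2.90711 |R|=1.19975 →lo
  mid=-2.81572 |R|=1.04685 →lo
  mid=-2.77002 |R|=0.97722 →hi
  mid=-2.79287 |R|=1.01149 →lo
  ...
  [-2.78538,-2.78520] ⇒ x*=-2.7853
Stable set (-2.7853, 0).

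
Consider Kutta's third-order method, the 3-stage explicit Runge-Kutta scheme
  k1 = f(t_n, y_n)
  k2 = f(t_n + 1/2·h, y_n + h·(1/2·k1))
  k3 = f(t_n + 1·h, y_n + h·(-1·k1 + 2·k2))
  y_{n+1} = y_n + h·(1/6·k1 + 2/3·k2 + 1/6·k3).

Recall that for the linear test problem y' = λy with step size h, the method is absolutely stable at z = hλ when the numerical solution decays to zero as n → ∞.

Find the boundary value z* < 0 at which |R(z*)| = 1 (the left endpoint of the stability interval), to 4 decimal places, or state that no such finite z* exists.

z* = -2.5127.

With y'=λy (z=hλ):
  order 3, 3-stage ⇒ R(z)=1+z+z^2/2+z^3/6
  (e.g. R(-1.67)=-0.05179, |R|=0.05179)

Need |R(x)|<1, x<0.
x=-1.67: |R|=0.0518
|R(-2.83)|=1.6031 |R(-2.53)|=1.0286 |R(-1.71)|=0.0813
Bisect:
  x_lo=-3.3897 |R|=3.1358  x_hi=-0.1321 |R|=0.8763
  mid=-1.76086 |R|=0.12051 →hi
  mid=-2.57526 |R|=1.10578 →lo
  mid=-2.16806 |R|=0.51631 →hi
  mid=-2.37166 |R|=0.78262 →hi
  mid=-2.47346 |R|=0.93657 →hi
  mid=-2.52436 |R|=1.01920 →lo
  mid=-2.49891 |R|=0.97740 →hi
  ...
  [-2.51283,-2.51263] ⇒ x*=-2.5127
Stable set (-2.5127, 0).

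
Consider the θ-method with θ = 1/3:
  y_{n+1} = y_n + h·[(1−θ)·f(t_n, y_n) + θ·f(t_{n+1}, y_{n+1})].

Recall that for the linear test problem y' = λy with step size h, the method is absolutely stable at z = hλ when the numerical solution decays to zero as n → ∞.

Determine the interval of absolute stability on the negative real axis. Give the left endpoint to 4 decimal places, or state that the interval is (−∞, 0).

(-6.0000, 0).

With y'=λy (z=hλ):
  y_{n+1} = y_n + z·[2/3·y_n + 1/3·y_{n+1}] ⇒ (1 − 1/3z)y_{n+1} = (1 + 2/3z)y_n
  so R(z) = (1 + 2/3z)/(1 − 1/3z).

Find x<0 with |R(x)|<1.
x=-0.63: |R|=0.4793
R=−1: 1+2/3x = −1+1/3x ⇒ -1/3x=2 ⇒ x=2/(-1/3)=-6.0000
Confirm numerically:
  x=-5.148: |R|=0.89543 <1
  x=-4.774: |R|=0.84229 <1
  x=-3.920: |R|=0.69942 <1
  x=-6.338: |R|=1.03620 >1
  x=-6.309: |R|=1.03319 >1
  x=-6.116: |R|=1.01272 >1
Stable set (-6.0000, 0).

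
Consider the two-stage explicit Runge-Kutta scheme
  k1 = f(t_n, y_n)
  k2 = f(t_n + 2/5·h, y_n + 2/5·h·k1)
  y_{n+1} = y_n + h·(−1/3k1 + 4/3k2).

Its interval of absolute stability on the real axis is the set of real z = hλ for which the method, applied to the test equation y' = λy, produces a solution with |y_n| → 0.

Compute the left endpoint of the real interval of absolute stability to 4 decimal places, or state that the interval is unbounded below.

z* = -1.8750.

Set f=λy, z=hλ:
  k1=λy_n ⇒ h·k1=z·y_n;  k2=λ(1+2/5z)y_n ⇒ h·k2=z(1+2/5z)y_n
  y_{n+1}/y_n = 1 − 1/3z + 4/3z(1+2/5z) = 1 + z + 8/15z²
  ⇒ R(z) = 1 + z + 8/15z².

Boundary: |R(x)|=1, x<0.
x=-1.49: |R|=0.6941
R=1: x+8/15x²=0 ⇒ x=−15/8=-1.8750; min R=1−1/(4·8/15)=0.5312>−1
Confirm numerically:
  x=-1.762: |R|=0.89381 <1
  x=-1.712: |R|=0.85117 <1
  x=-1.449: |R|=0.67079 <1
  x=-1.157: |R|=0.55695 <1
  x=-2.422: |R|=1.70658 >1
  x=-2.394: |R|=1.66266 >1
  x=-2.139: |R|=1.30117 >1
So |R|<1 on (-1.8750, 0).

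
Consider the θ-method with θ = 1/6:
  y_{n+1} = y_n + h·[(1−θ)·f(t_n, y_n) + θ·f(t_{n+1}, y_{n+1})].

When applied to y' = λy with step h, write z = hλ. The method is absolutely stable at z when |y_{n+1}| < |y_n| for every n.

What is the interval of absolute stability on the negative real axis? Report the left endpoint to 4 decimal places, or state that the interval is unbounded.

With y'=λy (z=hλ):
  y_{n+1} = y_n + z·[5/6·y_n + 1/6·y_{n+1}] ⇒ (1 − 1/6z)y_{n+1} = (1 + 5/6z)y_n
  Hence R(z) = (1 + 5/6z)/(1 − 1/6z).

Need |R(x)|<1, x<0.
x=-0.71: |R|=0.3651
R=−1: 1+5/6x = −1+1/6x ⇒ -2/3x=2 ⇒ x=2/(-2/3)=-3.0000
Confirm numerically:
  x=-2.654: |R|=0.84007 <1
  x=-1.953: |R|=0.47341 <1
  x=-1.614: |R|=0.27187 <1
  x=-3.514: |R|=1.21610 >1
  x=-3.240: |R|=1.10390 >1
  x=-3.088: |R|=1.03873 >1
Stable set (-3.0000, 0).

(-3.0000, 0).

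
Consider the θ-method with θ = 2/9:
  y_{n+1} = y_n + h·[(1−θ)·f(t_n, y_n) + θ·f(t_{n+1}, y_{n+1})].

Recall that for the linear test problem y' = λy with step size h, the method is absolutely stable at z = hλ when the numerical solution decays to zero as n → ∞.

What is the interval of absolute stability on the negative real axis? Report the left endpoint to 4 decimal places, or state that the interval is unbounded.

(-3.6000, 0).

Test eqn y'=λy, z=hλ:
  y_{n+1} = y_n + z·[7/9·y_n + 2/9·y_{n+1}] ⇒ (1 − 2/9z)y_{n+1} = (1 + 7/9z)y_n
  so R(z) = (1 + 7/9z)/(1 − 2/9z).

Boundary: |R(x)|=1, x<0.
x=-1.63: |R|=0.1966
R=−1: 1+7/9x = −1+2/9x ⇒ -5/9x=2 ⇒ x=2/(-5/9)=-3.6000
Confirm numerically:
  x=-3.039: |R|=0.81397 <1
  x=-2.708: |R|=0.69062 <1
  x=-1.671: |R|=0.21852 <1
  x=-1.602: |R|=0.18142 <1
  x=-4.150: |R|=1.15896 >1
  x=-4.022: |R|=1.12380 >1
  x=-3.764: |R|=1.04961 >1
Stable set (-3.6000, 0).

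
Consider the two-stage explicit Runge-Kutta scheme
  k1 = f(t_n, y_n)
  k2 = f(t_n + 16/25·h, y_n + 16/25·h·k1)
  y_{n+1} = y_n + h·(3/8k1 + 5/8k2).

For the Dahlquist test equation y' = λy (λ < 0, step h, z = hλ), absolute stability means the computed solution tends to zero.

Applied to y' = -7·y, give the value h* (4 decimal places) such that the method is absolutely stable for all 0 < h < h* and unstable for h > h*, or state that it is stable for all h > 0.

(-2.5000,0); λ=-7 ⇒ h* = (5/2)/7 = 0.3571.

Test eqn y'=λy, z=hλ:
  k1=λy_n ⇒ h·k1=z·y_n;  k2=λ(1+16/25z)y_n ⇒ h·k2=z(1+16/25z)y_n
  y_{n+1}/y_n = 1 + 3/8z + 5/8z(1+16/25z) = 1 + z + 2/5z²
  ⇒ R(z) = 1 + z + 2/5z².

Need |R(x)|<1, x<0.
x=-0.72: |R|=0.4874
R=1: x+2/5x²=0 ⇒ x=−5/2=-2.5000; min R=1−1/(4·2/5)=0.3750>−1
Confirm numerically:
  x=-2.288: |R|=0.80598 <1
  x=-1.725: |R|=0.46525 <1
  x=-1.481: |R|=0.39634 <1
  x=-1.016: |R|=0.39690 <1
  x=-2.821: |R|=1.36222 >1
  x=-2.678: |R|=1.19067 >1
Interval (-2.5000, 0).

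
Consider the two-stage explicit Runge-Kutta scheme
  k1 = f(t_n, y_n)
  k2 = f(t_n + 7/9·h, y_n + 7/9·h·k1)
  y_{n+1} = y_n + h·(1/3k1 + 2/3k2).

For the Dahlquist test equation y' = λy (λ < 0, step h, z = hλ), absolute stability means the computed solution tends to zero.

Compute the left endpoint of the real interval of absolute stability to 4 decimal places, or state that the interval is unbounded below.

With y'=λy (z=hλ):
  k1=λy_n ⇒ h·k1=z·y_n;  k2=λ(1+7/9z)y_n ⇒ h·k2=z(1+7/9z)y_n
  y_{n+1}/y_n = 1 + 1/3z + 2/3z(1+7/9z) = 1 + z + 14/27z²
  ⇒ R(z) = 1 + z + 14/27z².

Need |R(x)|<1, x<0.
x=-1.02: |R|=0.5195
R=1: x+14/27x²=0 ⇒ x=−27/14=-1.9286; min R=1−1/(4·14/27)=0.5179>−1
Confirm numerically:
  x=-1.758: |R|=0.84451 <1
  x=-1.674: |R|=0.77903 <1
  x=-1.010: |R|=0.51894 <1
  x=-2.421: |R|=1.61816 >1
  x=-2.257: |R|=1.38436 >1
  x=-2.046: |R|=1.12458 >1
Interval (-1.9286, 0).

left endpoint -1.9286.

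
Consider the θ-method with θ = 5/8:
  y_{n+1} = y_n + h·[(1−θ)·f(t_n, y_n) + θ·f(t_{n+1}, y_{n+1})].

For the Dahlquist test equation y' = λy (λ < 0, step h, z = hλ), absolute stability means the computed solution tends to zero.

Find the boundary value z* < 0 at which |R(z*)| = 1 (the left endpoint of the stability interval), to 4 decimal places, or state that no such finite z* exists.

Set f=λy, z=hλ:
  y_{n+1} = y_n + z·[3/8·y_n + 5/8·y_{n+1}] ⇒ (1 − 5/8z)y_{n+1} = (1 + 3/8z)y_n
  Hence R(z) = (1 + 3/8z)/(1 − 5/8z).

Boundary: |R(x)|=1, x<0.
x=-1.74: |R|=0.1665
x=-2: |R|=0.1111
x=-10: |R|=0.3793
x=-100: |R|=0.5748
θ=5/8≥1/2 ⇒ |1+3/8x|<|1−5/8x| ∀x<0 ⇒ interval (−∞,0).

unbounded; (−∞, 0).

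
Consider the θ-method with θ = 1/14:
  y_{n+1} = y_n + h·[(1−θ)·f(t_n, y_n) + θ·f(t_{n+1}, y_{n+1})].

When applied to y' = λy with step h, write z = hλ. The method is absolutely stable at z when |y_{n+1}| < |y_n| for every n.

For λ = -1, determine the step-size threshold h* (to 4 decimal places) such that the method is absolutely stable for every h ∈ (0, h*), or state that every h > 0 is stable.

(-2.3333,0); λ=-1 ⇒ h* = (7/3)/1 = 2.3333.

Set f=λy, z=hλ:
  y_{n+1} = y_n + z·[13/14·y_n + 1/14·y_{n+1}] ⇒ (1 − 1/14z)y_{n+1} = (1 + 13/14z)y_n
  R(z) = (1 + 13/14z)/(1 − 1/14z).

Solve |R(x)|<1 on ℝ⁻.
x=-1.2: |R|=0.1053
R=−1: 1+13/14x = −1+1/14x ⇒ -6/7x=2 ⇒ x=2/(-6/7)=-2.3333
Confirm numerically:
  x=-2.225: |R|=0.91988 <1
  x=-1.974: |R|=0.73006 <1
  x=-1.740: |R|=0.54765 <1
  x=-1.171: |R|=0.08061 <1
  x=-2.654: |R|=1.23106 >1
  x=-2.625: |R|=1.21053 >1
  x=-2.414: |R|=1.05897 >1
Stable set (-2.3333, 0).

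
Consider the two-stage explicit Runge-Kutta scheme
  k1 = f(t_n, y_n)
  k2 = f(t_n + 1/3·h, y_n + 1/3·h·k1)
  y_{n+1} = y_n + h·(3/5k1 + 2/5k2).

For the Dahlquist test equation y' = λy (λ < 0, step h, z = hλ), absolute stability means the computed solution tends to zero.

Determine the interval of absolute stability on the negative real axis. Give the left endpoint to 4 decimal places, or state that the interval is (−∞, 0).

(-7.5000, 0).

With y'=λy (z=hλ):
  k1=λy_n ⇒ h·k1=z·y_n;  k2=λ(1+1/3z)y_n ⇒ h·k2=z(1+1/3z)y_n
  y_{n+1}/y_n = 1 + 3/5z + 2/5z(1+1/3z) = 1 + z + 2/15z²
  R(z) = 1 + z + 2/15z².

Boundary: |R(x)|=1, x<0.
x=-0.83: |R|=0.2619
R=1: x+2/15x²=0 ⇒ x=−15/2=-7.5000; min R=1−1/(4·2/15)=-0.8750>−1
Confirm numerically:
  x=-6.320: |R|=0.00565 <1
  x=-5.838: |R|=0.29370 <1
  x=-4.186: |R|=0.84965 <1
  x=-8.031: |R|=1.56859 >1
  x=-7.723: |R|=1.22963 >1
  x=-7.522: |R|=1.02206 >1
Stable set (-7.5000, 0).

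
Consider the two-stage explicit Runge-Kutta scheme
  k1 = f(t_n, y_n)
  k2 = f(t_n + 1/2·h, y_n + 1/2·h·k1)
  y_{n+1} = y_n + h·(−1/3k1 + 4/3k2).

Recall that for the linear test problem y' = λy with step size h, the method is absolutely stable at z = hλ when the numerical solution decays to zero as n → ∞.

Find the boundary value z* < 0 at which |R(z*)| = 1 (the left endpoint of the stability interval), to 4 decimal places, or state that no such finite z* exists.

z* = -1.5000.

Test eqn y'=λy, z=hλ:
  k1=λy_n ⇒ h·k1=z·y_n;  k2=λ(1+1/2z)y_n ⇒ h·k2=z(1+1/2z)y_n
  y_{n+1}/y_n = 1 − 1/3z + 4/3z(1+1/2z) = 1 + z + 2/3z²
  R(z) = 1 + z + 2/3z².

Find x<0 with |R(x)|<1.
x=-1.09: |R|=0.7021
R=1: x+2/3x²=0 ⇒ x=−3/2=-1.5000; min R=1−1/(4·2/3)=0.6250>−1
Confirm numerically:
  x=-1.164: |R|=0.73926 <1
  x=-1.111: |R|=0.71188 <1
  x=-0.808: |R|=0.62724 <1
  x=-2.090: |R|=1.82207 >1
  x=-1.815: |R|=1.38115 >1
  x=-1.708: |R|=1.23684 >1
So |R|<1 on (-1.5000, 0).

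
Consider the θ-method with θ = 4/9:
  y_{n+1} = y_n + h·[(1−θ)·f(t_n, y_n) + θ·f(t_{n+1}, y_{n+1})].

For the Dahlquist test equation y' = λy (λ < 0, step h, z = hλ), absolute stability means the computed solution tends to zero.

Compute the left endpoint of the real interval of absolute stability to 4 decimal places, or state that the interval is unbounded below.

z* = -18.0000.

Test eqn y'=λy, z=hλ:
  y_{n+1} = y_n + z·[5/9·y_n + 4/9·y_{n+1}] ⇒ (1 − 4/9z)y_{n+1} = (1 + 5/9z)y_n
  R(z) = (1 + 5/9z)/(1 − 4/9z).

Solve |R(x)|<1 on ℝ⁻.
x=-0.32: |R|=0.7198
R=−1: 1+5/9x = −1+4/9x ⇒ -1/9x=2 ⇒ x=2/(-1/9)=-18.0000
Confirm numerically:
  x=-16.025: |R|=0.97298 <1
  x=-12.115: |R|=0.89758 <1
  x=-11.109: |R|=0.87104 <1
  x=-7.345: |R|=0.72238 <1
  x=-18.374: |R|=1.00453 >1
  x=-18.343: |R|=1.00416 >1
  x=-18.246: |R|=1.00300 >1
Stable set (-18.0000, 0).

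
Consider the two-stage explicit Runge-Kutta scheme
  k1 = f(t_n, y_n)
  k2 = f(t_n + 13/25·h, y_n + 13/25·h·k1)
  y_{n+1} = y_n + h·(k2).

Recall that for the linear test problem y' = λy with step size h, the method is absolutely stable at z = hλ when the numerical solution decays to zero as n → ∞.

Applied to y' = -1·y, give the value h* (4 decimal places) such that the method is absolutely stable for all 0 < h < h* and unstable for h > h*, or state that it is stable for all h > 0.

(-1.9231,0); λ=-1 ⇒ h* = (25/13)/1 = 1.9231.

Set f=λy, z=hλ:
  k1=λy_n ⇒ h·k1=z·y_n;  k2=λ(1+13/25z)y_n ⇒ h·k2=z(1+13/25z)y_n
  y_{n+1}/y_n = 1 + z(1+13/25z) = 1 + z + 13/25z²
  so R(z) = 1 + z + 13/25z².

Boundary: |R(x)|=1, x<0.
x=-1.41: |R|=0.6238
R=1: x+13/25x²=0 ⇒ x=−25/13=-1.9231; min R=1−1/(4·13/25)=0.5192>−1
Confirm numerically:
  x=-1.617: |R|=0.74264 <1
  x=-1.600: |R|=0.73120 <1
  x=-1.181: |R|=0.54428 <1
  x=-2.204: |R|=1.32196 >1
  x=-1.998: |R|=1.07784 >1
So |R|<1 on (-1.9231, 0).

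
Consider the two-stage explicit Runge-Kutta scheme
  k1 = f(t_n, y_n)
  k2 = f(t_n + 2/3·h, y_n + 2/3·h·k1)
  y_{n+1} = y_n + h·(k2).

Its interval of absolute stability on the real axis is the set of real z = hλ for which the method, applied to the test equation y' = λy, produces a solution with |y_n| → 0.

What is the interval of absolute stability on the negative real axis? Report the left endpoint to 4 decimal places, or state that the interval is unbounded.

With y'=λy (z=hλ):
  k1=λy_n ⇒ h·k1=z·y_n;  k2=λ(1+2/3z)y_n ⇒ h·k2=z(1+2/3z)y_n
  y_{n+1}/y_n = 1 + z(1+2/3z) = 1 + z + 2/3z²
  R(z) = 1 + z + 2/3z².

Need |R(x)|<1, x<0.
x=-1.34: |R|=0.8571
R=1: x+2/3x²=0 ⇒ x=−3/2=-1.5000; min R=1−1/(4·2/3)=0.6250>−1
Confirm numerically:
  x=-1.387: |R|=0.89551 <1
  x=-1.232: |R|=0.77988 <1
  x=-0.700: |R|=0.62667 <1
  x=-2.048: |R|=1.74820 >1
  x=-2.004: |R|=1.67334 >1
  x=-1.816: |R|=1.38257 >1
Stable set (-1.5000, 0).

z∈(-1.5000,0).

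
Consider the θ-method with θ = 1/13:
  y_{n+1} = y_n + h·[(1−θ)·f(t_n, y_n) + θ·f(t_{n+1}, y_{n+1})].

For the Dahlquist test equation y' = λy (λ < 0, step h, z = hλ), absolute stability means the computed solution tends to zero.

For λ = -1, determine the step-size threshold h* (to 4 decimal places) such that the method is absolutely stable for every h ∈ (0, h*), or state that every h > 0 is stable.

(-2.3636,0); λ=-1 ⇒ h* = (26/11)/1 = 2.3636.

On y'=λy, z=hλ:
  y_{n+1} = y_n + z·[12/13·y_n + 1/13·y_{n+1}] ⇒ (1 − 1/13z)y_{n+1} = (1 + 12/13z)y_n
  Hence R(z) = (1 + 12/13z)/(1 − 1/13z).

Solve |R(x)|<1 on ℝ⁻.
x=-0.52: |R|=0.5000
R=−1: 1+12/13x = −1+1/13x ⇒ -11/13x=2 ⇒ x=2/(-11/13)=-2.3636
Confirm numerically:
  x=-1.891: |R|=0.65086 <1
  x=-1.802: |R|=0.58262 <1
  x=-1.622: |R|=0.44207 <1
  x=-2.912: |R|=1.37908 >1
  x=-2.822: |R|=1.31867 >1
  x=-2.570: |R|=1.14579 >1
So |R|<1 on (-2.3636, 0).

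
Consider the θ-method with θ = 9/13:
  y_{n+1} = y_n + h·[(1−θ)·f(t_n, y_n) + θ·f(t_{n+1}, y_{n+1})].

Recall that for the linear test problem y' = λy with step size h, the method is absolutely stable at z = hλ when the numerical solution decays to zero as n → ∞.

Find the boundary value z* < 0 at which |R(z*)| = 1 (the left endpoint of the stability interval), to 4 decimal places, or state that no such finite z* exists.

interval (−∞, 0).

On y'=λy, z=hλ:
  y_{n+1} = y_n + z·[4/13·y_n + 9/13·y_{n+1}] ⇒ (1 − 9/13z)y_{n+1} = (1 + 4/13z)y_n
  ⇒ R(z) = (1 + 4/13z)/(1 − 9/13z).

Find x<0 with |R(x)|<1.
x=-1.56: |R|=0.2500
x=-2: |R|=0.1613
x=-10: |R|=0.2621
x=-100: |R|=0.4239
θ=9/13≥1/2 ⇒ |1+4/13x|<|1−9/13x| ∀x<0 ⇒ stable on all of ℝ⁻.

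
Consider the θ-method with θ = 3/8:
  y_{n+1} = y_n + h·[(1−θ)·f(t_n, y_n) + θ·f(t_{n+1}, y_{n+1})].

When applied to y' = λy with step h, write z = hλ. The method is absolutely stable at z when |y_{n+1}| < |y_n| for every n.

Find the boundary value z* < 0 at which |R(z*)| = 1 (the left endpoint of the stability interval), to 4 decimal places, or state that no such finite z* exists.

Test eqn y'=λy, z=hλ:
  y_{n+1} = y_n + z·[5/8·y_n + 3/8·y_{n+1}] ⇒ (1 − 3/8z)y_{n+1} = (1 + 5/8z)y_n
  Hence R(z) = (1 + 5/8z)/(1 − 3/8z).

Need |R(x)|<1, x<0.
x=-1.64: |R|=0.0155
R=−1: 1+5/8x = −1+3/8x ⇒ -1/4x=2 ⇒ x=2/(-1/4)=-8.0000
Confirm numerically:
  x=-7.736: |R|=0.98308 <1
  x=-5.376: |R|=0.78249 <1
  x=-3.332: |R|=0.48122 <1
  x=-8.521: |R|=1.03105 >1
  x=-8.517: |R|=1.03082 >1
  x=-8.101: |R|=1.00625 >1
So |R|<1 on (-8.0000, 0).

z* = -8.0000.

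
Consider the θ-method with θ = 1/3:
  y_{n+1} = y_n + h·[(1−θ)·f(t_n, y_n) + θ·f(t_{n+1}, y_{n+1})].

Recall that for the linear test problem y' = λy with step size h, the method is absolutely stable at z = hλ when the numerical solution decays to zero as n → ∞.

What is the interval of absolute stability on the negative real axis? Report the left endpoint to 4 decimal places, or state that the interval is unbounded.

(-6.0000, 0).

Set f=λy, z=hλ:
  y_{n+1} = y_n + z·[2/3·y_n + 1/3·y_{n+1}] ⇒ (1 − 1/3z)y_{n+1} = (1 + 2/3z)y_n
  R(z) = (1 + 2/3z)/(1 − 1/3z).

Solve |R(x)|<1 on ℝ⁻.
x=-1.3: |R|=0.0930
R=−1: 1+2/3x = −1+1/3x ⇒ -1/3x=2 ⇒ x=2/(-1/3)=-6.0000
Confirm numerically:
  x=-5.797: |R|=0.97692 <1
  x=-2.745: |R|=0.43342 <1
  x=-2.457: |R|=0.35074 <1
  x=-2.410: |R|=0.33641 <1
  x=-6.337: |R|=1.03609 >1
  x=-6.320: |R|=1.03433 >1
Interval (-6.0000, 0).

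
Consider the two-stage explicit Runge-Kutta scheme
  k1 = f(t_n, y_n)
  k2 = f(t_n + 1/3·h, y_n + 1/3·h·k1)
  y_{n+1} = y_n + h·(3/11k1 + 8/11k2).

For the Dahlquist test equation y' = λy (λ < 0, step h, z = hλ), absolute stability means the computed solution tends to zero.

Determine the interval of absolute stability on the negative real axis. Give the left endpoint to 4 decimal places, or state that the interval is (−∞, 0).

(-4.1250, 0).

On y'=λy, z=hλ:
  k1=λy_n ⇒ h·k1=z·y_n;  k2=λ(1+1/3z)y_n ⇒ h·k2=z(1+1/3z)y_n
  y_{n+1}/y_n = 1 + 3/11z + 8/11z(1+1/3z) = 1 + z + 8/33z²
  ⇒ R(z) = 1 + z + 8/33z².

Need |R(x)|<1, x<0.
x=-0.33: |R|=0.6964
R=1: x+8/33x²=0 ⇒ x=−33/8=-4.1250; min R=1−1/(4·8/33)=-0.0312>−1
Confirm numerically:
  x=-3.612: |R|=0.55080 <1
  x=-3.285: |R|=0.33105 <1
  x=-2.610: |R|=0.04142 <1
  x=-4.617: |R|=1.55068 >1
  x=-4.564: |R|=1.48572 >1
  x=-4.478: |R|=1.38321 >1
Interval (-4.1250, 0).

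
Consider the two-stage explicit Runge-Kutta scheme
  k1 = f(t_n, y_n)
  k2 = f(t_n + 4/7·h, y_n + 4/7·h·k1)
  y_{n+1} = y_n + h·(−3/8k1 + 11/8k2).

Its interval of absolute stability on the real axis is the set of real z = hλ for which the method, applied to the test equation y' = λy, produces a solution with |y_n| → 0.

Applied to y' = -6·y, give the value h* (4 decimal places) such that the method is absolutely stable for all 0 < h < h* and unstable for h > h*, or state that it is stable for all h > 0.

(-1.2727,0); λ=-6 ⇒ h* = (14/11)/6 = 0.2121.

On y'=λy, z=hλ:
  k1=λy_n ⇒ h·k1=z·y_n;  k2=λ(1+4/7z)y_n ⇒ h·k2=z(1+4/7z)y_n
  y_{n+1}/y_n = 1 − 3/8z + 11/8z(1+4/7z) = 1 + z + 11/14z²
  R(z) = 1 + z + 11/14z².

Boundary: |R(x)|=1, x<0.
x=-1.36: |R|=1.0933
R=1: x+11/14x²=0 ⇒ x=−14/11=-1.2727; min R=1−1/(4·11/14)=0.6818>−1
Confirm numerically:
  x=-1.174: |R|=0.90893 <1
  x=-0.630: |R|=0.68185 <1
  x=-0.548: |R|=0.68795 <1
  x=-1.805: |R|=1.75488 >1
  x=-1.761: |R|=1.67560 >1
  x=-1.312: |R|=1.04048 >1
Stable set (-1.2727, 0).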